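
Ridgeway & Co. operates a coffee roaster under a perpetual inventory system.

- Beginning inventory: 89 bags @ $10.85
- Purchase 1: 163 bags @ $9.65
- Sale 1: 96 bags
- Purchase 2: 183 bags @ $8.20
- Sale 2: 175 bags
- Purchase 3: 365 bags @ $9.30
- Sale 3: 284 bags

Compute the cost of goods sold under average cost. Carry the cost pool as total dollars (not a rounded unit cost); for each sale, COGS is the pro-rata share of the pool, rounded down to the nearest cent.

COGS = $5,173.25

After Beginning: 89 on hand, pool $965.65 (≈ $10.8500 each)
After Purchase 1: 252 on hand, pool $2,538.60 (≈ $10.0738 each)
Sale 1, sell 96: 96/252 × $2,538.60 → $967.08
After Purchase 2: 339 on hand, pool $3,072.12 (≈ $9.0623 each)
Sale 2, sell 175: 175/339 × $3,072.12 → $1,585.90
After Purchase 3: 529 on hand, pool $4,880.72 (≈ $9.2263 each)
Sale 3, sell 284: 284/529 × $4,880.72 → $2,620.27
Total COGS = $967.08 + $1,585.90 + $2,620.27 = $5,173.25
Ending inventory (cost pool remaining) = $2,260.45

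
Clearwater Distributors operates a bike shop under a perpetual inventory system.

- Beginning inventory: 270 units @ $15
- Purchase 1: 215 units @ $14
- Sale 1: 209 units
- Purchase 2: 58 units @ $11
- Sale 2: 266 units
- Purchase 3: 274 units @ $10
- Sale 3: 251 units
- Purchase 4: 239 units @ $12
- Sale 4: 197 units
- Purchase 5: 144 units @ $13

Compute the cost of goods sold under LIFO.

Sale 1 (209) [LIFO — newest first]: 209 @ $14 = $2,926
Sale 2 (266) [LIFO — newest first]: 58 @ $11 + 6 @ $14 + 202 @ $15 = $3,752
Sale 3 (251) [LIFO — newest first]: 251 @ $10 = $2,510
Sale 4 (197) [LIFO — newest first]: 197 @ $12 = $2,364
Total COGS = $2,926 + $3,752 + $2,510 + $2,364 = $11,552
Ending inventory: 68 @ $15 + 23 @ $10 + 42 @ $12 + 144 @ $13 = $3,626

COGS = $11,552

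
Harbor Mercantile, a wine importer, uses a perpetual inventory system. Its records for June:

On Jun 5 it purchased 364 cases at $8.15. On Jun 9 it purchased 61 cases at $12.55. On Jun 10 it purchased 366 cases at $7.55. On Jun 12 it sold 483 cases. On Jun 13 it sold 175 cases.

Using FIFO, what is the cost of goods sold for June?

Jun 12, 483 sold [FIFO — oldest first]: 364 @ $8.15 + 61 @ $12.55 + 58 @ $7.55 = $4,170.05
Jun 13, 175 sold [FIFO — oldest first]: 175 @ $7.55 = $1,321.25
Total COGS = $4,170.05 + $1,321.25 = $5,491.30
Ending inventory: 133 @ $7.55 = $1,004.15
Check: goods available $6,495.45 = COGS $5,491.30 + ending $1,004.15

COGS = $5,491.30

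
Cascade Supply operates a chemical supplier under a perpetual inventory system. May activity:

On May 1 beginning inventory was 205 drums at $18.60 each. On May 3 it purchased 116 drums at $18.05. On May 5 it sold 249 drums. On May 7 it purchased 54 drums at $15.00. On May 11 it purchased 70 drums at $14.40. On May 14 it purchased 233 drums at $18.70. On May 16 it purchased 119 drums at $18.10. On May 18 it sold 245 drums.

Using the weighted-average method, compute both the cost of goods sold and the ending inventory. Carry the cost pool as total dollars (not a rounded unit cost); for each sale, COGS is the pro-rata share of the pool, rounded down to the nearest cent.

After May 1: 205 on hand, pool $3,813.00 (≈ $18.6000 each)
After May 3: 321 on hand, pool $5,906.80 (≈ $18.4012 each)
May 5, sell 249: 249/321 × $5,906.80 → $4,581.91
After May 7: 126 on hand, pool $2,134.89 (≈ $16.9436 each)
After May 11: 196 on hand, pool $3,142.89 (≈ $16.0352 each)
After May 14: 429 on hand, pool $7,499.99 (≈ $17.4825 each)
After May 16: 548 on hand, pool $9,653.89 (≈ $17.6166 each)
May 18, sell 245: 245/548 × $9,653.89 → $4,316.06
Total COGS = $4,581.91 + $4,316.06 = $8,897.97
Ending inventory (cost pool remaining) = $5,337.83
Check: goods available $14,235.80 = COGS $8,897.97 + ending $5,337.83

COGS = $8,897.97; ending inventory = $5,337.83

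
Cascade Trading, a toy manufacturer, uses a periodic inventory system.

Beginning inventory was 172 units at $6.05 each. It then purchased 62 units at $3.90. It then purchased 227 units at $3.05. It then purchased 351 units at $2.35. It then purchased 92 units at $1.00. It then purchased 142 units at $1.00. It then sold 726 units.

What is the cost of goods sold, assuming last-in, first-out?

COGS = $1,488.90

Sale 1 (726) [LIFO — newest first]: 142 @ $1.00 + 92 @ $1.00 + 351 @ $2.35 + 141 @ $3.05 = $1,488.90
Ending inventory: 172 @ $6.05 + 62 @ $3.90 + 86 @ $3.05 = $1,544.70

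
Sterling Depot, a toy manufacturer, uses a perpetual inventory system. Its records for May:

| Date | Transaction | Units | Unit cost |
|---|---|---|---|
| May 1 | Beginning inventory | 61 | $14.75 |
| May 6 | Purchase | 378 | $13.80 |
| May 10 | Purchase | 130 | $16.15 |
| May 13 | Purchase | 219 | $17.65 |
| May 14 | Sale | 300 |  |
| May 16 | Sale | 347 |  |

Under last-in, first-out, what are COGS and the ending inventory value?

COGS = $10,077.25; ending inventory = $2,003.75

May 14, 300 sold [LIFO — newest first]: 219 @ $17.65 + 81 @ $16.15 = $5,173.50
May 16, 347 sold [LIFO — newest first]: 49 @ $16.15 + 298 @ $13.80 = $4,903.75
Total COGS = $5,173.50 + $4,903.75 = $10,077.25
Ending inventory: 61 @ $14.75 + 80 @ $13.80 = $2,003.75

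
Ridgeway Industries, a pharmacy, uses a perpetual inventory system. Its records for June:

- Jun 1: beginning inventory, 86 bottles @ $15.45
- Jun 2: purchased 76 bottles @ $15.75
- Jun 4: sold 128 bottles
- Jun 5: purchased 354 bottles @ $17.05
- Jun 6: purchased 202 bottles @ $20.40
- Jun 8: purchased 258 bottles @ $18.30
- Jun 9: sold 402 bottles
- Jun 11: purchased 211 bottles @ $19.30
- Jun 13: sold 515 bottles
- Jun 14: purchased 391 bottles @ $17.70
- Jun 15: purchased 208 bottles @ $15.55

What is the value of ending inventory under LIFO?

Ending inventory = $12,521.80

Jun 4, 128 sold [LIFO — newest first]: 76 @ $15.75 + 52 @ $15.45 = $2,000.40
Jun 9, 402 sold [LIFO — newest first]: 258 @ $18.30 + 144 @ $20.40 = $7,659.00
Jun 13, 515 sold [LIFO — newest first]: 211 @ $19.30 + 58 @ $20.40 + 246 @ $17.05 = $9,449.80
Total COGS = $2,000.40 + $7,659.00 + $9,449.80 = $19,109.20
Ending inventory: 34 @ $15.45 + 108 @ $17.05 + 391 @ $17.70 + 208 @ $15.55 = $12,521.80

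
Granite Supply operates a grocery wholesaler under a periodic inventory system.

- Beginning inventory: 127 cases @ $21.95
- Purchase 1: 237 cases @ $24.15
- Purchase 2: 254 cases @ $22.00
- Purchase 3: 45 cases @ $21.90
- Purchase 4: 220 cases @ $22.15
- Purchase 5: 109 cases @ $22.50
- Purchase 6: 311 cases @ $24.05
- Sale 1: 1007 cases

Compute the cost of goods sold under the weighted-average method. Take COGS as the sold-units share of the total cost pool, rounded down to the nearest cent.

COGS = $23,099.75

Sale 1, sell 1007: 1007/1303 × $29,889.75 → $23,099.75
Ending inventory (cost pool remaining) = $6,790.00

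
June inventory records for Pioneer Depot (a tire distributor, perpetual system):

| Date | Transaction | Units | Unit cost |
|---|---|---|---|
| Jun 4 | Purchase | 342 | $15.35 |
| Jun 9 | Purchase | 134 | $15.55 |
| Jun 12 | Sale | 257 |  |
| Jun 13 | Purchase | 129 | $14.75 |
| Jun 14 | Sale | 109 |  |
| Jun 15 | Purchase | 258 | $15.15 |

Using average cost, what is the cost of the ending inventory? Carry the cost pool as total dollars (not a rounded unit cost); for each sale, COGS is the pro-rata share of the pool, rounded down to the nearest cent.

After Jun 4: 342 on hand, pool $5,249.70 (≈ $15.3500 each)
After Jun 9: 476 on hand, pool $7,333.40 (≈ $15.4063 each)
Jun 12, sell 257: 257/476 × $7,333.40 → $3,959.41
After Jun 13: 348 on hand, pool $5,276.74 (≈ $15.1630 each)
Jun 14, sell 109: 109/348 × $5,276.74 → $1,652.77
After Jun 15: 497 on hand, pool $7,532.67 (≈ $15.1563 each)
Total COGS = $3,959.41 + $1,652.77 = $5,612.18
Ending inventory (cost pool remaining) = $7,532.67
Check: goods available $13,144.85 = COGS $5,612.18 + ending $7,532.67

Ending inventory = $7,532.67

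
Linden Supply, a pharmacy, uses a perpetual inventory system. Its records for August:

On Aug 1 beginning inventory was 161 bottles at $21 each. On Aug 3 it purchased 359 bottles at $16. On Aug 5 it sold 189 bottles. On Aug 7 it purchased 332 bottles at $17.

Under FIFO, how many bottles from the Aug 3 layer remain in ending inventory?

331

Aug 5, 189 sold [FIFO — oldest first]: 161 @ $21 + 28 @ $16 = $3,829
Ending inventory: 331 @ $16 + 332 @ $17 = $10,940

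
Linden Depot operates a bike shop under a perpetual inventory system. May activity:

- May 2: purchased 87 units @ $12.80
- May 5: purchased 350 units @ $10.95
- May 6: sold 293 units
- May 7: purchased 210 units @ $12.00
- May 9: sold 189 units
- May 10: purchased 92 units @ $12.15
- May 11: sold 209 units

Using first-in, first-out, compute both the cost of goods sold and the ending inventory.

May 6, 293 sold [FIFO — oldest first]: 87 @ $12.80 + 206 @ $10.95 = $3,369.30
May 9, 189 sold [FIFO — oldest first]: 144 @ $10.95 + 45 @ $12.00 = $2,116.80
May 11, 209 sold [FIFO — oldest first]: 165 @ $12.00 + 44 @ $12.15 = $2,514.60
Total COGS = $3,369.30 + $2,116.80 + $2,514.60 = $8,000.70
Ending inventory: 48 @ $12.15 = $583.20
Check: goods available $8,583.90 = COGS $8,000.70 + ending $583.20

COGS = $8,000.70; ending inventory = $583.20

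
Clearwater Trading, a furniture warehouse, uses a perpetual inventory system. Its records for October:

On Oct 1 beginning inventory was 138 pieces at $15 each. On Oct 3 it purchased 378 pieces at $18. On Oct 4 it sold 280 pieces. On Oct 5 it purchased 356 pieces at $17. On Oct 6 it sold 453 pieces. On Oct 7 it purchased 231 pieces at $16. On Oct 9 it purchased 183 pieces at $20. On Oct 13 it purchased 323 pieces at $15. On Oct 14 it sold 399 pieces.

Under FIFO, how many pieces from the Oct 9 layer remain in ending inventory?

Oct 4, 280 sold [FIFO — oldest first]: 138 @ $15 + 142 @ $18 = $4,626
Oct 6, 453 sold [FIFO — oldest first]: 236 @ $18 + 217 @ $17 = $7,937
Oct 14, 399 sold [FIFO — oldest first]: 139 @ $17 + 231 @ $16 + 29 @ $20 = $6,639
Total COGS = $4,626 + $7,937 + $6,639 = $19,202
Ending inventory: 154 @ $20 + 323 @ $15 = $7,925

154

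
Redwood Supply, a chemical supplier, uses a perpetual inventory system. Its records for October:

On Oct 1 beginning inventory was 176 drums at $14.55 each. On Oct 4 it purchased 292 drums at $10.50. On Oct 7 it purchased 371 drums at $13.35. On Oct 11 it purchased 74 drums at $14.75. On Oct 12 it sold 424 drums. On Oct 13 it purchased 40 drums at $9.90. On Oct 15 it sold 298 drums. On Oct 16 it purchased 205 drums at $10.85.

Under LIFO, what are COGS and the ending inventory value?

Oct 12, 424 sold [LIFO — newest first]: 74 @ $14.75 + 350 @ $13.35 = $5,764.00
Oct 15, 298 sold [LIFO — newest first]: 40 @ $9.90 + 21 @ $13.35 + 237 @ $10.50 = $3,164.85
Total COGS = $5,764.00 + $3,164.85 = $8,928.85
Ending inventory: 176 @ $14.55 + 55 @ $10.50 + 205 @ $10.85 = $5,362.55
Check: goods available $14,291.40 = COGS $8,928.85 + ending $5,362.55

COGS = $8,928.85; ending inventory = $5,362.55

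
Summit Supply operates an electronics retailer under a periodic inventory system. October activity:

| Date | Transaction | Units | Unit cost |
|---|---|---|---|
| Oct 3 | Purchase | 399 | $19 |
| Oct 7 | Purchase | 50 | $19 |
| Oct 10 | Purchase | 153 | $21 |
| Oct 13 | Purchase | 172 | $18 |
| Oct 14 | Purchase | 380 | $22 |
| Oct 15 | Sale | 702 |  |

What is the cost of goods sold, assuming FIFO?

Oct 15, 702 sold [FIFO — oldest first]: 399 @ $19 + 50 @ $19 + 153 @ $21 + 100 @ $18 = $13,544
Ending inventory: 72 @ $18 + 380 @ $22 = $9,656

COGS = $13,544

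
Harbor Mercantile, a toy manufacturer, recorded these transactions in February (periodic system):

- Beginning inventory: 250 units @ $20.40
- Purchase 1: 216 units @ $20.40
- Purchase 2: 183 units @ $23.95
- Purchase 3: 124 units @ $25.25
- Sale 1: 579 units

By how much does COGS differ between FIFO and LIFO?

FIFO COGS: 250 @ $20.40 + 216 @ $20.40 + 113 @ $23.95 = $12,212.75
LIFO COGS: 124 @ $25.25 + 183 @ $23.95 + 216 @ $20.40 + 56 @ $20.40 = $13,062.65
Difference = |$12,212.75 − $13,062.65| = $849.90

$849.90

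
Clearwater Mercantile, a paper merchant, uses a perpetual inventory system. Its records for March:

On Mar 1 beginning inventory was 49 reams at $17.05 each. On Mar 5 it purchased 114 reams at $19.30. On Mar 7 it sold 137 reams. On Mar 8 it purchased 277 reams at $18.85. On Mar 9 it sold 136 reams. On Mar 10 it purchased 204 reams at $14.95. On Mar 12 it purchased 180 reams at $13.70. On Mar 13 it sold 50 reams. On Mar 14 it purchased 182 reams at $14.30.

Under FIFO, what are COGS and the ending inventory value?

Mar 7, 137 sold [FIFO — oldest first]: 49 @ $17.05 + 88 @ $19.30 = $2,533.85
Mar 9, 136 sold [FIFO — oldest first]: 26 @ $19.30 + 110 @ $18.85 = $2,575.30
Mar 13, 50 sold [FIFO — oldest first]: 50 @ $18.85 = $942.50
Total COGS = $2,533.85 + $2,575.30 + $942.50 = $6,051.65
Ending inventory: 117 @ $18.85 + 204 @ $14.95 + 180 @ $13.70 + 182 @ $14.30 = $10,323.85
Check: goods available $16,375.50 = COGS $6,051.65 + ending $10,323.85

COGS = $6,051.65; ending inventory = $10,323.85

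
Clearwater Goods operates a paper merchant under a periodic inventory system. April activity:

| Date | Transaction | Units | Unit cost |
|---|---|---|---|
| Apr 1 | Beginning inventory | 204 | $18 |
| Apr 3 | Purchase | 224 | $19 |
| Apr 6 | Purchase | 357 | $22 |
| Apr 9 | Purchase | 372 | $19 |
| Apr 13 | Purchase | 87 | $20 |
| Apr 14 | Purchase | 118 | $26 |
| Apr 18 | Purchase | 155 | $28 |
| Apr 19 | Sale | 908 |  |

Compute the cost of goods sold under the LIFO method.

Apr 19, 908 sold [LIFO — newest first]: 155 @ $28 + 118 @ $26 + 87 @ $20 + 372 @ $19 + 176 @ $22 = $20,088
Ending inventory: 204 @ $18 + 224 @ $19 + 181 @ $22 = $11,910

COGS = $20,088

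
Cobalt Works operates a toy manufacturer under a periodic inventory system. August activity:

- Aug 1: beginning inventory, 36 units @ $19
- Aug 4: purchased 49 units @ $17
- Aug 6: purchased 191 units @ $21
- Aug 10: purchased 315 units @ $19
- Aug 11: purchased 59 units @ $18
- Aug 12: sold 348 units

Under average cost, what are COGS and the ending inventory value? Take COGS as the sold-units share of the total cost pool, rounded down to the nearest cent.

COGS = $6,732.46; ending inventory = $5,842.54

Aug 12, sell 348: 348/650 × $12,575.00 → $6,732.46
Ending inventory (cost pool remaining) = $5,842.54
Check: goods available $12,575.00 = COGS $6,732.46 + ending $5,842.54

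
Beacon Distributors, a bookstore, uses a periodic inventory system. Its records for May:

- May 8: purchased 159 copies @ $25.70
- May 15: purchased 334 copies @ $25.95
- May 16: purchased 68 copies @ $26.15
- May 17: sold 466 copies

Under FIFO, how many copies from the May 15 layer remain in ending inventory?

May 17, 466 sold [FIFO — oldest first]: 159 @ $25.70 + 307 @ $25.95 = $12,052.95
Ending inventory: 27 @ $25.95 + 68 @ $26.15 = $2,478.85

27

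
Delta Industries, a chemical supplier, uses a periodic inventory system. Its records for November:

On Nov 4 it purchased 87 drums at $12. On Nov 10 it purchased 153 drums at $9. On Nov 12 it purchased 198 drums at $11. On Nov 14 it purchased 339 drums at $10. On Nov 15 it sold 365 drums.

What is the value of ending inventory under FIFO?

Ending inventory = $4,193

Nov 15, 365 sold [FIFO — oldest first]: 87 @ $12 + 153 @ $9 + 125 @ $11 = $3,796
Ending inventory: 73 @ $11 + 339 @ $10 = $4,193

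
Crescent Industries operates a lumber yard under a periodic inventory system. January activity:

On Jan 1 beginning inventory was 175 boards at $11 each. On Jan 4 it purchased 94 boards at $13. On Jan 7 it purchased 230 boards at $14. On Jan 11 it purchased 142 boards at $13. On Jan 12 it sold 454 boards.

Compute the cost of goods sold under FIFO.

COGS = $5,737

Jan 12, 454 sold [FIFO — oldest first]: 175 @ $11 + 94 @ $13 + 185 @ $14 = $5,737
Ending inventory: 45 @ $14 + 142 @ $13 = $2,476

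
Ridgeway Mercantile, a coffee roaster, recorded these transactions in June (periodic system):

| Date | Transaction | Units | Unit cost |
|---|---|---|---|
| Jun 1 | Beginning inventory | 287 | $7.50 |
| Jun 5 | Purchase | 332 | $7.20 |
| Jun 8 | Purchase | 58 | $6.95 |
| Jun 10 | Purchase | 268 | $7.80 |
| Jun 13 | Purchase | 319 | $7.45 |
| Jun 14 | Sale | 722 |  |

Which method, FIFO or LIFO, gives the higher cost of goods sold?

LIFO

FIFO COGS: 287 @ $7.50 + 332 @ $7.20 + 58 @ $6.95 + 45 @ $7.80 = $5,297.00
LIFO COGS: 319 @ $7.45 + 268 @ $7.80 + 58 @ $6.95 + 77 @ $7.20 = $5,424.45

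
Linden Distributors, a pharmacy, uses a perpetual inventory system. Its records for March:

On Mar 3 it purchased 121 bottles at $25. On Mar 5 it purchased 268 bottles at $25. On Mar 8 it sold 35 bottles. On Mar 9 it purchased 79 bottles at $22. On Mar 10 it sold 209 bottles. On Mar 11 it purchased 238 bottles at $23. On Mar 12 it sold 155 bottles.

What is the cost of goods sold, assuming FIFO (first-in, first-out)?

Mar 8, 35 sold [FIFO — oldest first]: 35 @ $25 = $875
Mar 10, 209 sold [FIFO — oldest first]: 86 @ $25 + 123 @ $25 = $5,225
Mar 12, 155 sold [FIFO — oldest first]: 145 @ $25 + 10 @ $22 = $3,845
Total COGS = $875 + $5,225 + $3,845 = $9,945
Ending inventory: 69 @ $22 + 238 @ $23 = $6,992

COGS = $9,945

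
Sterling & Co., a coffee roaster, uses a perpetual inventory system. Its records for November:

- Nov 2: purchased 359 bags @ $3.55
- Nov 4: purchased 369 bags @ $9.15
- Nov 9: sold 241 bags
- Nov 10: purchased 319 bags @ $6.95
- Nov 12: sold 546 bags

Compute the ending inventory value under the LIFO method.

Ending inventory = $923.00

Nov 9, 241 sold [LIFO — newest first]: 241 @ $9.15 = $2,205.15
Nov 12, 546 sold [LIFO — newest first]: 319 @ $6.95 + 128 @ $9.15 + 99 @ $3.55 = $3,739.70
Total COGS = $2,205.15 + $3,739.70 = $5,944.85
Ending inventory: 260 @ $3.55 = $923.00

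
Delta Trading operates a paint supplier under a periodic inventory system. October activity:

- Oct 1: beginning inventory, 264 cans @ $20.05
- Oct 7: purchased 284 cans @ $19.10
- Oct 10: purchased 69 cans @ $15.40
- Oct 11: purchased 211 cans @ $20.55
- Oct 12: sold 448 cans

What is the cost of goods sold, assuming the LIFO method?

COGS = $8,607.45

Oct 12, 448 sold [LIFO — newest first]: 211 @ $20.55 + 69 @ $15.40 + 168 @ $19.10 = $8,607.45
Ending inventory: 264 @ $20.05 + 116 @ $19.10 = $7,508.80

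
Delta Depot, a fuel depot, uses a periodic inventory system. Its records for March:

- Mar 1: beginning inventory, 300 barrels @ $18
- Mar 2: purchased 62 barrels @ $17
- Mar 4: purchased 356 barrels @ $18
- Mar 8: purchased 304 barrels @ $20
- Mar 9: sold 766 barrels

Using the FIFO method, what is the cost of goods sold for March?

COGS = $13,822

Mar 9, 766 sold [FIFO — oldest first]: 300 @ $18 + 62 @ $17 + 356 @ $18 + 48 @ $20 = $13,822
Ending inventory: 256 @ $20 = $5,120
Check: goods available $18,942 = COGS $13,822 + ending $5,120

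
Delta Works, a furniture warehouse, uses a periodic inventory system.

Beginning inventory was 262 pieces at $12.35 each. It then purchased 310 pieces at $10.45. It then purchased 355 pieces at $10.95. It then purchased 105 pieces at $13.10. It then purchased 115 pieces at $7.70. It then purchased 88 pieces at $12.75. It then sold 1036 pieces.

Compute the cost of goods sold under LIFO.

Sale 1 (1036) [LIFO — newest first]: 88 @ $12.75 + 115 @ $7.70 + 105 @ $13.10 + 355 @ $10.95 + 310 @ $10.45 + 63 @ $12.35 = $11,287.80
Ending inventory: 199 @ $12.35 = $2,457.65
Check: goods available $13,745.45 = COGS $11,287.80 + ending $2,457.65

COGS = $11,287.80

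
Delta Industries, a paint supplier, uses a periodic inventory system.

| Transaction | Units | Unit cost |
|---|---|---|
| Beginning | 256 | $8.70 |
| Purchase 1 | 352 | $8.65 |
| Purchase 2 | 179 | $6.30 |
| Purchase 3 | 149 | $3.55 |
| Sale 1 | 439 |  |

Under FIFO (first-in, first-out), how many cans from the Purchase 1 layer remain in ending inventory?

Sale 1 (439) [FIFO — oldest first]: 256 @ $8.70 + 183 @ $8.65 = $3,810.15
Ending inventory: 169 @ $8.65 + 179 @ $6.30 + 149 @ $3.55 = $3,118.50

169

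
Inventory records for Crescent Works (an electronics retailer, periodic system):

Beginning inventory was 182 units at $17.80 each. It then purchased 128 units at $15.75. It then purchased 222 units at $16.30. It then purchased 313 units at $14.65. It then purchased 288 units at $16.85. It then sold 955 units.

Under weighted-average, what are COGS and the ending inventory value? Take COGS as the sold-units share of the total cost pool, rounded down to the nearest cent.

Sale 1, sell 955: 955/1133 × $18,312.45 → $15,435.47
Ending inventory (cost pool remaining) = $2,876.98

COGS = $15,435.47; ending inventory = $2,876.98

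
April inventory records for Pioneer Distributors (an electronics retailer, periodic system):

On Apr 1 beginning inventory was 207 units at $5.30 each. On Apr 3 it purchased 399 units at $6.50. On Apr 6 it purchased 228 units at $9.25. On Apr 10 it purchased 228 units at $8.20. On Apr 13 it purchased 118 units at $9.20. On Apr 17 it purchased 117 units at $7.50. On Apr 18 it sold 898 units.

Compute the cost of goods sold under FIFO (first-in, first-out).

Apr 18, 898 sold [FIFO — oldest first]: 207 @ $5.30 + 399 @ $6.50 + 228 @ $9.25 + 64 @ $8.20 = $6,324.40
Ending inventory: 164 @ $8.20 + 118 @ $9.20 + 117 @ $7.50 = $3,307.90

COGS = $6,324.40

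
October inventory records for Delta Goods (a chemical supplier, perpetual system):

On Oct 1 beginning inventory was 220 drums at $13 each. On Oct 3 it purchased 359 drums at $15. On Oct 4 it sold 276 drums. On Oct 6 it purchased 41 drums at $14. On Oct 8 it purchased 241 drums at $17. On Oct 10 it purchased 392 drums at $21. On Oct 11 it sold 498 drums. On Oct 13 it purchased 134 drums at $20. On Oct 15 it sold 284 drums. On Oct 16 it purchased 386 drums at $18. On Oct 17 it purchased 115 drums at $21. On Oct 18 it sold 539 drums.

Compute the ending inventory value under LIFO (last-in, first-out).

Ending inventory = $3,925

Oct 4, 276 sold [LIFO — newest first]: 276 @ $15 = $4,140
Oct 11, 498 sold [LIFO — newest first]: 392 @ $21 + 106 @ $17 = $10,034
Oct 15, 284 sold [LIFO — newest first]: 134 @ $20 + 135 @ $17 + 15 @ $14 = $5,185
Oct 18, 539 sold [LIFO — newest first]: 115 @ $21 + 386 @ $18 + 26 @ $14 + 12 @ $15 = $9,907
Total COGS = $4,140 + $10,034 + $5,185 + $9,907 = $29,266
Ending inventory: 220 @ $13 + 71 @ $15 = $3,925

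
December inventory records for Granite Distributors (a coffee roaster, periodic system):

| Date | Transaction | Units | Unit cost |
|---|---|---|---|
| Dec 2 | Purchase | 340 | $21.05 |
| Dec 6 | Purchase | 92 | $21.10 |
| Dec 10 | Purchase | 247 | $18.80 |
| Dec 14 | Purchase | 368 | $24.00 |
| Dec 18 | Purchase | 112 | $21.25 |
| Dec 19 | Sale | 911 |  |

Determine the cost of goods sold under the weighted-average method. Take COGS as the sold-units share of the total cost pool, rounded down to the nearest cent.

Dec 19, sell 911: 911/1159 × $24,953.80 → $19,614.24
Ending inventory (cost pool remaining) = $5,339.56

COGS = $19,614.24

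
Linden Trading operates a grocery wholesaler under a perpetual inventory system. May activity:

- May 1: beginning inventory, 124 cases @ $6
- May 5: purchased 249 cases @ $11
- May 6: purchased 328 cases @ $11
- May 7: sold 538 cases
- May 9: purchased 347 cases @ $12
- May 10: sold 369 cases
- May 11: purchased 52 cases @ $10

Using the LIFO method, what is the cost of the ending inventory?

May 7, 538 sold [LIFO — newest first]: 328 @ $11 + 210 @ $11 = $5,918
May 10, 369 sold [LIFO — newest first]: 347 @ $12 + 22 @ $11 = $4,406
Total COGS = $5,918 + $4,406 = $10,324
Ending inventory: 124 @ $6 + 17 @ $11 + 52 @ $10 = $1,451

Ending inventory = $1,451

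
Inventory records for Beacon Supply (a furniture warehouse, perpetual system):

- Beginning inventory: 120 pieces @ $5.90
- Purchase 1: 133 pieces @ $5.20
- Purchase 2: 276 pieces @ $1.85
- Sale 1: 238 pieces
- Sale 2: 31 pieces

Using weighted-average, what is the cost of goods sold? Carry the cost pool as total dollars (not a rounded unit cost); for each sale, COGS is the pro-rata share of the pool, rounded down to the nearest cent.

COGS = $971.34

After Beginning: 120 on hand, pool $708.00 (≈ $5.9000 each)
After Purchase 1: 253 on hand, pool $1,399.60 (≈ $5.5320 each)
After Purchase 2: 529 on hand, pool $1,910.20 (≈ $3.6110 each)
Sale 1, sell 238: 238/529 × $1,910.20 → $859.40
Sale 2, sell 31: 31/291 × $1,050.80 → $111.94
Total COGS = $859.40 + $111.94 = $971.34
Ending inventory (cost pool remaining) = $938.86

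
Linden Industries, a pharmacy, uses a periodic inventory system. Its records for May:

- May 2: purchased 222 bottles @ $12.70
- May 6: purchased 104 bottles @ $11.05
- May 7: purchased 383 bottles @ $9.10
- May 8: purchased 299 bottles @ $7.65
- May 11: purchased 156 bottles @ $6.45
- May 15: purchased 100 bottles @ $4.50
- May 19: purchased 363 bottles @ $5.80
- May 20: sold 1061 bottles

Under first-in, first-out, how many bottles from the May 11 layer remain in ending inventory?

May 20, 1061 sold [FIFO — oldest first]: 222 @ $12.70 + 104 @ $11.05 + 383 @ $9.10 + 299 @ $7.65 + 53 @ $6.45 = $10,083.10
Ending inventory: 103 @ $6.45 + 100 @ $4.50 + 363 @ $5.80 = $3,219.75

103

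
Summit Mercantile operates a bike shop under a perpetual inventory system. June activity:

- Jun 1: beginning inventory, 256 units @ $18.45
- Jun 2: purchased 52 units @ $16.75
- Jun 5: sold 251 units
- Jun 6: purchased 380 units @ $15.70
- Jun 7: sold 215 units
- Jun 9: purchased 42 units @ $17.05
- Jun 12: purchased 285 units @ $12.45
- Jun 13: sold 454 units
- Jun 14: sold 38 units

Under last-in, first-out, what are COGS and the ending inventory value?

COGS = $14,772.90; ending inventory = $1,051.65

Jun 5, 251 sold [LIFO — newest first]: 52 @ $16.75 + 199 @ $18.45 = $4,542.55
Jun 7, 215 sold [LIFO — newest first]: 215 @ $15.70 = $3,375.50
Jun 13, 454 sold [LIFO — newest first]: 285 @ $12.45 + 42 @ $17.05 + 127 @ $15.70 = $6,258.25
Jun 14, 38 sold [LIFO — newest first]: 38 @ $15.70 = $596.60
Total COGS = $4,542.55 + $3,375.50 + $6,258.25 + $596.60 = $14,772.90
Ending inventory: 57 @ $18.45 = $1,051.65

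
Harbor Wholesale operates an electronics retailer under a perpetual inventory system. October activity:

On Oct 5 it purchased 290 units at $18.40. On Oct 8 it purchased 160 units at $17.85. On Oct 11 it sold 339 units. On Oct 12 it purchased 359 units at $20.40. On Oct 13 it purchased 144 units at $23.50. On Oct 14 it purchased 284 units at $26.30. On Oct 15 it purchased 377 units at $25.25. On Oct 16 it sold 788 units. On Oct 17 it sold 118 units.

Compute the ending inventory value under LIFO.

Oct 11, 339 sold [LIFO — newest first]: 160 @ $17.85 + 179 @ $18.40 = $6,149.60
Oct 16, 788 sold [LIFO — newest first]: 377 @ $25.25 + 284 @ $26.30 + 127 @ $23.50 = $19,972.95
Oct 17, 118 sold [LIFO — newest first]: 17 @ $23.50 + 101 @ $20.40 = $2,459.90
Total COGS = $6,149.60 + $19,972.95 + $2,459.90 = $28,582.45
Ending inventory: 111 @ $18.40 + 258 @ $20.40 = $7,305.60

Ending inventory = $7,305.60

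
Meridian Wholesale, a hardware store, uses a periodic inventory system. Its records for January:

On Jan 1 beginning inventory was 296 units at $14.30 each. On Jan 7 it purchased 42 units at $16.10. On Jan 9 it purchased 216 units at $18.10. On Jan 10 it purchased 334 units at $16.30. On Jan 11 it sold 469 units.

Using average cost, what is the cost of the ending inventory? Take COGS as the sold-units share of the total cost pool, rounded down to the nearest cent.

Jan 11, sell 469: 469/888 × $14,262.80 → $7,532.94
Ending inventory (cost pool remaining) = $6,729.86
Check: goods available $14,262.80 = COGS $7,532.94 + ending $6,729.86

Ending inventory = $6,729.86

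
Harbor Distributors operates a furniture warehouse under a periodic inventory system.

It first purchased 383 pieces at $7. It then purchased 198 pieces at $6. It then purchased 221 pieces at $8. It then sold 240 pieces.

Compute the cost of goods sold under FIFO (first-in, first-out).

COGS = $1,680

Sale 1 (240) [FIFO — oldest first]: 240 @ $7 = $1,680
Ending inventory: 143 @ $7 + 198 @ $6 + 221 @ $8 = $3,957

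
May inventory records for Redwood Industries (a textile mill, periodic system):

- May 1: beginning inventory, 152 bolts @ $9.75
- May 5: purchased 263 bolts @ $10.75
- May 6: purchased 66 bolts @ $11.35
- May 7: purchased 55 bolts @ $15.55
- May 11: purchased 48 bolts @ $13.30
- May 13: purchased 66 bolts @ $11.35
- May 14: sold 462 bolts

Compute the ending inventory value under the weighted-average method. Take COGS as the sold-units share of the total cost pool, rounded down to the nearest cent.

May 14, sell 462: 462/650 × $7,301.10 → $5,189.39
Ending inventory (cost pool remaining) = $2,111.71

Ending inventory = $2,111.71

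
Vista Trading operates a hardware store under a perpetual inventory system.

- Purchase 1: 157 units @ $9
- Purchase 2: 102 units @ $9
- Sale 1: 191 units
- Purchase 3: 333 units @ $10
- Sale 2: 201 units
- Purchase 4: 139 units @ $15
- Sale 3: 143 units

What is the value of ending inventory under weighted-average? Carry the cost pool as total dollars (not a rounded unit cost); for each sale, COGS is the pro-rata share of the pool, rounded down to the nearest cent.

After Purchase 1: 157 on hand, pool $1,413.00 (≈ $9.0000 each)
After Purchase 2: 259 on hand, pool $2,331.00 (≈ $9.0000 each)
Sale 1, sell 191: 191/259 × $2,331.00 → $1,719.00
After Purchase 3: 401 on hand, pool $3,942.00 (≈ $9.8304 each)
Sale 2, sell 201: 201/401 × $3,942.00 → $1,975.91
After Purchase 4: 339 on hand, pool $4,051.09 (≈ $11.9501 each)
Sale 3, sell 143: 143/339 × $4,051.09 → $1,708.86
Total COGS = $1,719.00 + $1,975.91 + $1,708.86 = $5,403.77
Ending inventory (cost pool remaining) = $2,342.23

Ending inventory = $2,342.23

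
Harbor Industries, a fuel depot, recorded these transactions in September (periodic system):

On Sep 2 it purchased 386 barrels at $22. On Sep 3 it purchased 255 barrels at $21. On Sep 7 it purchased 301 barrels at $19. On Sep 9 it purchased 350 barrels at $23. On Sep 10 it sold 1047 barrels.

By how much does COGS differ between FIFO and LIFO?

FIFO COGS: 386 @ $22 + 255 @ $21 + 301 @ $19 + 105 @ $23 = $21,981
LIFO COGS: 350 @ $23 + 301 @ $19 + 255 @ $21 + 141 @ $22 = $22,226
Difference = |$21,981 − $22,226| = $245

$245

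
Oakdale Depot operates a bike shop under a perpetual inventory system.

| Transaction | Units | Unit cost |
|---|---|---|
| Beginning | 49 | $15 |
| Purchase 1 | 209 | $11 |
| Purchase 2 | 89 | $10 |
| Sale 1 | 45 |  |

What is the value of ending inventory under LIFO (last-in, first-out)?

Sale 1 (45) [LIFO — newest first]: 45 @ $10 = $450
Ending inventory: 49 @ $15 + 209 @ $11 + 44 @ $10 = $3,474

Ending inventory = $3,474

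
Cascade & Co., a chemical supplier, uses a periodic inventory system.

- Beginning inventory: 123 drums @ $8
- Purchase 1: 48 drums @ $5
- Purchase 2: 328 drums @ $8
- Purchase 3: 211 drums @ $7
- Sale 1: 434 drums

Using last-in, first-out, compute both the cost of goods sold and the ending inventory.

Sale 1 (434) [LIFO — newest first]: 211 @ $7 + 223 @ $8 = $3,261
Ending inventory: 123 @ $8 + 48 @ $5 + 105 @ $8 = $2,064
Check: goods available $5,325 = COGS $3,261 + ending $2,064

COGS = $3,261; ending inventory = $2,064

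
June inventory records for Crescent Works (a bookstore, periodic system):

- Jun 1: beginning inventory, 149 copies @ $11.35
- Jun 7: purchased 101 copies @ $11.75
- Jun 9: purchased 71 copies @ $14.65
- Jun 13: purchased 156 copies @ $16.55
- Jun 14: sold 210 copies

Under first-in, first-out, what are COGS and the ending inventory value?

Jun 14, 210 sold [FIFO — oldest first]: 149 @ $11.35 + 61 @ $11.75 = $2,407.90
Ending inventory: 40 @ $11.75 + 71 @ $14.65 + 156 @ $16.55 = $4,091.95
Check: goods available $6,499.85 = COGS $2,407.90 + ending $4,091.95

COGS = $2,407.90; ending inventory = $4,091.95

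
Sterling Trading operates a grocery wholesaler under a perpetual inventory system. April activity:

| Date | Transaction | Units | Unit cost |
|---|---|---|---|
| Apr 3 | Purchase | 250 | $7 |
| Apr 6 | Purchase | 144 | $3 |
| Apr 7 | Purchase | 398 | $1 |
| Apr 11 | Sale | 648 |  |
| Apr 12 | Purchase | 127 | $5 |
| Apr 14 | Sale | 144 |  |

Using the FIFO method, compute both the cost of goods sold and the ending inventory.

COGS = $2,580; ending inventory = $635

Apr 11, 648 sold [FIFO — oldest first]: 250 @ $7 + 144 @ $3 + 254 @ $1 = $2,436
Apr 14, 144 sold [FIFO — oldest first]: 144 @ $1 = $144
Total COGS = $2,436 + $144 = $2,580
Ending inventory: 127 @ $5 = $635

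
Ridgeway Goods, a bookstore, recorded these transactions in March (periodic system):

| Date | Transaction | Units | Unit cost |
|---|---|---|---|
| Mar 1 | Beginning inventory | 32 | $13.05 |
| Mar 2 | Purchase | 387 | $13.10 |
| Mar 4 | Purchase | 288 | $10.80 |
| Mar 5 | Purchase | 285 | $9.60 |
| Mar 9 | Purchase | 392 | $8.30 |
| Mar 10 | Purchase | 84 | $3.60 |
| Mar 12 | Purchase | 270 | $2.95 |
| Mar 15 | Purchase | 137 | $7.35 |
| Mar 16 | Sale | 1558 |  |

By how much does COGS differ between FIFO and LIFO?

$2,613.15

FIFO COGS: 32 @ $13.05 + 387 @ $13.10 + 288 @ $10.80 + 285 @ $9.60 + 392 @ $8.30 + 84 @ $3.60 + 90 @ $2.95 = $15,155.20
LIFO COGS: 137 @ $7.35 + 270 @ $2.95 + 84 @ $3.60 + 392 @ $8.30 + 285 @ $9.60 + 288 @ $10.80 + 102 @ $13.10 = $12,542.05
Difference = |$15,155.20 − $12,542.05| = $2,613.15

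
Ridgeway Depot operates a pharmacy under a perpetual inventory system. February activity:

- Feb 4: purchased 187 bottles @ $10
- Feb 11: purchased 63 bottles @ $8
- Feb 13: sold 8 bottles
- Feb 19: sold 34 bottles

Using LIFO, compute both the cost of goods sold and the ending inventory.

Feb 13, 8 sold [LIFO — newest first]: 8 @ $8 = $64
Feb 19, 34 sold [LIFO — newest first]: 34 @ $8 = $272
Total COGS = $64 + $272 = $336
Ending inventory: 187 @ $10 + 21 @ $8 = $2,038

COGS = $336; ending inventory = $2,038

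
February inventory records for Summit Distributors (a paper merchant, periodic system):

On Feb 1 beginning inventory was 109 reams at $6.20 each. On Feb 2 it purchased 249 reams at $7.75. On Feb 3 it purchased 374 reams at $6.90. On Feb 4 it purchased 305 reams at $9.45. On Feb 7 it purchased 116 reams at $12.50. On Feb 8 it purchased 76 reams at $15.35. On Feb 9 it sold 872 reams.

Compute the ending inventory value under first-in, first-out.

Feb 9, 872 sold [FIFO — oldest first]: 109 @ $6.20 + 249 @ $7.75 + 374 @ $6.90 + 140 @ $9.45 = $6,509.15
Ending inventory: 165 @ $9.45 + 116 @ $12.50 + 76 @ $15.35 = $4,175.85

Ending inventory = $4,175.85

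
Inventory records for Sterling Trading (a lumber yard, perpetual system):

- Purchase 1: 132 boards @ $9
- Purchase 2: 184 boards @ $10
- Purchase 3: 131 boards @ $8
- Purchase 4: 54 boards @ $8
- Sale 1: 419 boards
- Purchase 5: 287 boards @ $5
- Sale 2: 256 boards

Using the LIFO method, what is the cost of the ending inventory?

Ending inventory = $893

Sale 1 (419) [LIFO — newest first]: 54 @ $8 + 131 @ $8 + 184 @ $10 + 50 @ $9 = $3,770
Sale 2 (256) [LIFO — newest first]: 256 @ $5 = $1,280
Total COGS = $3,770 + $1,280 = $5,050
Ending inventory: 82 @ $9 + 31 @ $5 = $893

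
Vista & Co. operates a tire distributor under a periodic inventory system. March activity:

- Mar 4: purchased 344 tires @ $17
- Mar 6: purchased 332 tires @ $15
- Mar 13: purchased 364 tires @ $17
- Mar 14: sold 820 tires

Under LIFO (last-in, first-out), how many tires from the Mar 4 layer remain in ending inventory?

Mar 14, 820 sold [LIFO — newest first]: 364 @ $17 + 332 @ $15 + 124 @ $17 = $13,276
Ending inventory: 220 @ $17 = $3,740
Check: goods available $17,016 = COGS $13,276 + ending $3,740

220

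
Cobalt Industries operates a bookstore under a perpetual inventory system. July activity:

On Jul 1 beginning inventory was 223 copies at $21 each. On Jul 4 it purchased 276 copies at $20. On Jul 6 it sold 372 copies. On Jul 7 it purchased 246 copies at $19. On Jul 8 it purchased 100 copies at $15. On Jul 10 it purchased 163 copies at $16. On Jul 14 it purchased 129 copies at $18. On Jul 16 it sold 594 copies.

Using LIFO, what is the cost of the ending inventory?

Ending inventory = $3,503

Jul 6, 372 sold [LIFO — newest first]: 276 @ $20 + 96 @ $21 = $7,536
Jul 16, 594 sold [LIFO — newest first]: 129 @ $18 + 163 @ $16 + 100 @ $15 + 202 @ $19 = $10,268
Total COGS = $7,536 + $10,268 = $17,804
Ending inventory: 127 @ $21 + 44 @ $19 = $3,503
Check: goods available $21,307 = COGS $17,804 + ending $3,503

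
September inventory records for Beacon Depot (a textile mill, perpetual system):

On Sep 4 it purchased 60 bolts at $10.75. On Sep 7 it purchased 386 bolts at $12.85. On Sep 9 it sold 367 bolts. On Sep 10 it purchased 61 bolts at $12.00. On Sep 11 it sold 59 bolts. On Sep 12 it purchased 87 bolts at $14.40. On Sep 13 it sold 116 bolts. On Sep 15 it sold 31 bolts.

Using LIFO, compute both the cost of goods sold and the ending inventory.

Sep 9, 367 sold [LIFO — newest first]: 367 @ $12.85 = $4,715.95
Sep 11, 59 sold [LIFO — newest first]: 59 @ $12.00 = $708.00
Sep 13, 116 sold [LIFO — newest first]: 87 @ $14.40 + 2 @ $12.00 + 19 @ $12.85 + 8 @ $10.75 = $1,606.95
Sep 15, 31 sold [LIFO — newest first]: 31 @ $10.75 = $333.25
Total COGS = $4,715.95 + $708.00 + $1,606.95 + $333.25 = $7,364.15
Ending inventory: 21 @ $10.75 = $225.75
Check: goods available $7,589.90 = COGS $7,364.15 + ending $225.75

COGS = $7,364.15; ending inventory = $225.75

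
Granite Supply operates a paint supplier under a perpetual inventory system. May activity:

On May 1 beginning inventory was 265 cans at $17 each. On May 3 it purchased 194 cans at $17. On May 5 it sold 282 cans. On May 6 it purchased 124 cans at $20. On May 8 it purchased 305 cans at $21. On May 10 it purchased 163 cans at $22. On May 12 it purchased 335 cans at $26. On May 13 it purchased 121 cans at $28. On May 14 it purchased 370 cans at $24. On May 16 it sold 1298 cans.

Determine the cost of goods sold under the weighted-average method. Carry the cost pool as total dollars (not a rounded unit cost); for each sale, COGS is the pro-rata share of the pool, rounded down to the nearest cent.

COGS = $34,463.26

After May 1: 265 on hand, pool $4,505.00 (≈ $17.0000 each)
After May 3: 459 on hand, pool $7,803.00 (≈ $17.0000 each)
May 5, sell 282: 282/459 × $7,803.00 → $4,794.00
After May 6: 301 on hand, pool $5,489.00 (≈ $18.2359 each)
After May 8: 606 on hand, pool $11,894.00 (≈ $19.6271 each)
After May 10: 769 on hand, pool $15,480.00 (≈ $20.1300 each)
After May 12: 1104 on hand, pool $24,190.00 (≈ $21.9112 each)
After May 13: 1225 on hand, pool $27,578.00 (≈ $22.5127 each)
After May 14: 1595 on hand, pool $36,458.00 (≈ $22.8577 each)
May 16, sell 1298: 1298/1595 × $36,458.00 → $29,669.26
Total COGS = $4,794.00 + $29,669.26 = $34,463.26
Ending inventory (cost pool remaining) = $6,788.74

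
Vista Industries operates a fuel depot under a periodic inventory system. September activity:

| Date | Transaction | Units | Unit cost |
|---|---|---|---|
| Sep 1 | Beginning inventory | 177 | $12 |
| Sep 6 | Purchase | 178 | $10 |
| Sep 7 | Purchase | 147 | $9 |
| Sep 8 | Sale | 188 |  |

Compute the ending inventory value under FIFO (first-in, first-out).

Sep 8, 188 sold [FIFO — oldest first]: 177 @ $12 + 11 @ $10 = $2,234
Ending inventory: 167 @ $10 + 147 @ $9 = $2,993

Ending inventory = $2,993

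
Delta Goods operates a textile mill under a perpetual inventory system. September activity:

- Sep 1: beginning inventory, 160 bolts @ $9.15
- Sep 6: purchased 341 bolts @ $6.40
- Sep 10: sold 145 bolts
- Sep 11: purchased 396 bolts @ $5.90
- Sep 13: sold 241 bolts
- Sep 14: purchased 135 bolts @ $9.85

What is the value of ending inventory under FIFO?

Sep 10, 145 sold [FIFO — oldest first]: 145 @ $9.15 = $1,326.75
Sep 13, 241 sold [FIFO — oldest first]: 15 @ $9.15 + 226 @ $6.40 = $1,583.65
Total COGS = $1,326.75 + $1,583.65 = $2,910.40
Ending inventory: 115 @ $6.40 + 396 @ $5.90 + 135 @ $9.85 = $4,402.15

Ending inventory = $4,402.15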